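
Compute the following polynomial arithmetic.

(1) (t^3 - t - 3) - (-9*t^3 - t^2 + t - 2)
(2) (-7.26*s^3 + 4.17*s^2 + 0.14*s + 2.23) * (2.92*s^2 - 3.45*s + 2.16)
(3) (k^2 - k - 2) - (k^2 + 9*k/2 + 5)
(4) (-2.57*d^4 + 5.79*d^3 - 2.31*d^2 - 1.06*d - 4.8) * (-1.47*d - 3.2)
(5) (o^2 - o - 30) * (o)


(1) = 10*t^3 + t^2 - 2*t - 1
(2) = -21.1992*s^5 + 37.2234*s^4 - 29.6593*s^3 + 15.0358*s^2 - 7.3911*s + 4.8168
(3) = -11*k/2 - 7
(4) = 3.7779*d^5 - 0.2873*d^4 - 15.1323*d^3 + 8.9502*d^2 + 10.448*d + 15.36
(5) = o^3 - o^2 - 30*o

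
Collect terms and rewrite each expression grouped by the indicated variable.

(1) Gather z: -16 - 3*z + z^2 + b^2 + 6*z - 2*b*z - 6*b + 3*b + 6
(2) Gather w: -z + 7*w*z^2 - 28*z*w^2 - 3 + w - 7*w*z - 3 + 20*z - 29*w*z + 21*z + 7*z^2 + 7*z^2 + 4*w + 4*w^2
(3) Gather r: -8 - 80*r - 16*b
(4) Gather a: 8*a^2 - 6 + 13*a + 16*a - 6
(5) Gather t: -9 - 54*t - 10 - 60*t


(1) = b^2 - 3*b + z^2 + z*(3 - 2*b) - 10
(2) = w^2*(4 - 28*z) + w*(7*z^2 - 36*z + 5) + 14*z^2 + 40*z - 6
(3) = -16*b - 80*r - 8
(4) = 8*a^2 + 29*a - 12
(5) = -114*t - 19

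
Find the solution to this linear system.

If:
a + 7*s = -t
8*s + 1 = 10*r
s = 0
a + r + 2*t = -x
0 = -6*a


Then:
a = 0
r = 1/10
s = 0
t = 0
x = -1/10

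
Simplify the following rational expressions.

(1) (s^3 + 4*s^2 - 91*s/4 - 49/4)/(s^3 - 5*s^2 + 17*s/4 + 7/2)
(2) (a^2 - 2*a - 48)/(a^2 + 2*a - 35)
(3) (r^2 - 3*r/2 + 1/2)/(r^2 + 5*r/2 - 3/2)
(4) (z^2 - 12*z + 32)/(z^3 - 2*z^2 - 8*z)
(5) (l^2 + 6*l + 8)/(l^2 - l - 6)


(1) = (s + 7)/(s - 2)
(2) = (a^2 - 2*a - 48)/(a^2 + 2*a - 35)
(3) = (r - 1)/(r + 3)
(4) = (z - 8)/(z^2 + 2*z)
(5) = (l + 4)/(l - 3)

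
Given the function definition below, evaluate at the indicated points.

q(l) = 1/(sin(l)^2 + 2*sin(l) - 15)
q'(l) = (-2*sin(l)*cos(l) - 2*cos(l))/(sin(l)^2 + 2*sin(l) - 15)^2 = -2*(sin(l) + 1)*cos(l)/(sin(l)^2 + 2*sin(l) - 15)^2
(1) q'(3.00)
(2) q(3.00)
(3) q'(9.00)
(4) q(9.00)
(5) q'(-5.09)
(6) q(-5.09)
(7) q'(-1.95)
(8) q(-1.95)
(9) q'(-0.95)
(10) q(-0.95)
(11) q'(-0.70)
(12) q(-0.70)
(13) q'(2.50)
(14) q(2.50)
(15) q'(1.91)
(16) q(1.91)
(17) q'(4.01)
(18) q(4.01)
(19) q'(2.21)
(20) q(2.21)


(1) = 0.01
(2) = -0.07
(3) = 0.01
(4) = -0.07
(5) = -0.01
(6) = -0.08
(7) = 0.00
(8) = -0.06
(9) = -0.00
(10) = -0.06
(11) = -0.00
(12) = -0.06
(13) = 0.01
(14) = -0.07
(15) = 0.01
(16) = -0.08
(17) = 0.00
(18) = -0.06
(19) = 0.01
(20) = -0.08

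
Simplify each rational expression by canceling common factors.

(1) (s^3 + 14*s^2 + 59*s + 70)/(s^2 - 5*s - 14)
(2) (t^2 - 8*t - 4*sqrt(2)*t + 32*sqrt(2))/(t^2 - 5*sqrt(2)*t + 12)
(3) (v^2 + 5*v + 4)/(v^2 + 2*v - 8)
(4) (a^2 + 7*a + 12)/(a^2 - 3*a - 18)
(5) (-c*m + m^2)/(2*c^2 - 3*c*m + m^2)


(1) = (s^2 + 12*s + 35)/(s - 7)
(2) = (t^2 + t*(-8 - 4*sqrt(2)) + 32*sqrt(2))/(t^2 - 5*sqrt(2)*t + 12)
(3) = (v + 1)/(v - 2)
(4) = (a + 4)/(a - 6)
(5) = -m/(2*c - m)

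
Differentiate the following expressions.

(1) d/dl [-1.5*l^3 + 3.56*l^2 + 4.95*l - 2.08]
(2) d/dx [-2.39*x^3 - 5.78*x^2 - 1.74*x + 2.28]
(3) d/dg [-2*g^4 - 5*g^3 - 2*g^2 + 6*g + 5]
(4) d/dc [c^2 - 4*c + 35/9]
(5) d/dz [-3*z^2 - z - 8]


(1) = -4.5*l^2 + 7.12*l + 4.95
(2) = -7.17*x^2 - 11.56*x - 1.74
(3) = -8*g^3 - 15*g^2 - 4*g + 6
(4) = 2*c - 4
(5) = -6*z - 1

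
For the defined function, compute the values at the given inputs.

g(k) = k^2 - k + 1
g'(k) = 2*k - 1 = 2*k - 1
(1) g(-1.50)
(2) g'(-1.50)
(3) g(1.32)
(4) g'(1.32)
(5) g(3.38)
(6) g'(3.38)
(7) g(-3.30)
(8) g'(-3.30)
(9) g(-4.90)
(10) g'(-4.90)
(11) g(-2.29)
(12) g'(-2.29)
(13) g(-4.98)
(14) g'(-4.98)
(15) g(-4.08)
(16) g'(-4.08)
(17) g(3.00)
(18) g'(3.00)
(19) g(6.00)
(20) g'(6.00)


(1) = 4.75
(2) = -4.00
(3) = 1.42
(4) = 1.64
(5) = 9.04
(6) = 5.76
(7) = 15.19
(8) = -7.60
(9) = 29.91
(10) = -10.80
(11) = 8.53
(12) = -5.58
(13) = 30.78
(14) = -10.96
(15) = 21.73
(16) = -9.16
(17) = 7.00
(18) = 5.00
(19) = 31.00
(20) = 11.00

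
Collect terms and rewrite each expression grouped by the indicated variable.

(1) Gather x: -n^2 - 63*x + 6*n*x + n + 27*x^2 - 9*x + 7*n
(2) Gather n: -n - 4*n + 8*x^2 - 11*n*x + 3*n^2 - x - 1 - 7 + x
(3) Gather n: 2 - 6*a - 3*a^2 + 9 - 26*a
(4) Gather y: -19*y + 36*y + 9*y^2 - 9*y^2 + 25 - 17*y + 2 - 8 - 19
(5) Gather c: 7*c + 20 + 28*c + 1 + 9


(1) = -n^2 + 8*n + 27*x^2 + x*(6*n - 72)
(2) = 3*n^2 + n*(-11*x - 5) + 8*x^2 - 8
(3) = -3*a^2 - 32*a + 11
(4) = 0
(5) = 35*c + 30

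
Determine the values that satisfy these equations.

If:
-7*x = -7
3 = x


Then:
No Solution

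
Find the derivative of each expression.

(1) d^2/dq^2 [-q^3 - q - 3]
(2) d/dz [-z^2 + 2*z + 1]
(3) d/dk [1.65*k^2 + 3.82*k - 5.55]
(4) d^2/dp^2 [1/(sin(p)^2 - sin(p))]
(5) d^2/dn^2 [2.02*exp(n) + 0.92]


(1) = -6*q
(2) = 2 - 2*z
(3) = 3.3*k + 3.82
(4) = (-4 - 1/sin(p) + 4/sin(p)^2 - 2/sin(p)^3)/(sin(p) - 1)^2
(5) = 2.02*exp(n)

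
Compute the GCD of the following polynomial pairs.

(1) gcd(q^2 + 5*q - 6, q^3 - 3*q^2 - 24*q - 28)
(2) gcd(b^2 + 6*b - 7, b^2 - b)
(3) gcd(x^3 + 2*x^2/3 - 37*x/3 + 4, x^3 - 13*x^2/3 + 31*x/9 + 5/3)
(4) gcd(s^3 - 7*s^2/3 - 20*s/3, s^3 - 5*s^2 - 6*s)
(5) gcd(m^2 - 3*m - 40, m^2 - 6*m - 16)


(1) = gcd((q - 1)*(q + 6), (q - 7)*(q + 2)^2) = 1
(2) = gcd((b - 1)*(b + 7), b*(b - 1)) = b - 1
(3) = x - 3
(4) = gcd(s*(s - 4)*(s + 5/3), s*(s - 6)*(s + 1)) = s
(5) = m - 8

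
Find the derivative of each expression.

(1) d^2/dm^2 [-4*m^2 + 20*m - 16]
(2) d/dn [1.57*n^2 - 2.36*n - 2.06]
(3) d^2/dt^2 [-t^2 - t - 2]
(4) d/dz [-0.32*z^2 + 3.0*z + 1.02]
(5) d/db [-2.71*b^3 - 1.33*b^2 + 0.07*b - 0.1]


(1) = -8
(2) = 3.14*n - 2.36
(3) = -2
(4) = 3.0 - 0.64*z
(5) = -8.13*b^2 - 2.66*b + 0.07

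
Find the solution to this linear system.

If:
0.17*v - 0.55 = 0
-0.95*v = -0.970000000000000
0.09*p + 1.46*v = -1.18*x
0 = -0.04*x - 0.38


Then:
No Solution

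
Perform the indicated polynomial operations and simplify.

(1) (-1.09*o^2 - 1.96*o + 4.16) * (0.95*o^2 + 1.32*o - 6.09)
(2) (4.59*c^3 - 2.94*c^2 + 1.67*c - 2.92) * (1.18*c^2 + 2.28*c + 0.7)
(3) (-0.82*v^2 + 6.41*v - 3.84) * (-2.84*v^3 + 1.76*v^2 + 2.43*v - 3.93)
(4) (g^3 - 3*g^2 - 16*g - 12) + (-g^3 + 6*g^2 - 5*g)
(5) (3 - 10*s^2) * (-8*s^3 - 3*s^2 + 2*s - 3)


(1) = -1.0355*o^4 - 3.3008*o^3 + 8.0029*o^2 + 17.4276*o - 25.3344
(2) = 5.4162*c^5 + 6.996*c^4 - 1.5196*c^3 - 1.696*c^2 - 5.4886*c - 2.044
(3) = 2.3288*v^5 - 19.6476*v^4 + 20.1946*v^3 + 12.0405*v^2 - 34.5225*v + 15.0912
(4) = 3*g^2 - 21*g - 12
(5) = 80*s^5 + 30*s^4 - 44*s^3 + 21*s^2 + 6*s - 9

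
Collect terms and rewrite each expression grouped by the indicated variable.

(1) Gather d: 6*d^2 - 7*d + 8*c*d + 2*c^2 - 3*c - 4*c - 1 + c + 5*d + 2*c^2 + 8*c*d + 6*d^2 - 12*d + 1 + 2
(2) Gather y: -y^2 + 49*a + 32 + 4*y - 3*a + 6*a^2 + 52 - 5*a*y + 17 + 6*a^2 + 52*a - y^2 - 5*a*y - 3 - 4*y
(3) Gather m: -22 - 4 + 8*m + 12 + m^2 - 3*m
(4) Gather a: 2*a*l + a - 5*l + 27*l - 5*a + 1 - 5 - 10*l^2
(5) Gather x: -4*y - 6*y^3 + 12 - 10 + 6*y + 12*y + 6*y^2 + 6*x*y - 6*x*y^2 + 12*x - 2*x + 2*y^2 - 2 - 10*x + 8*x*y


(1) = 4*c^2 - 6*c + 12*d^2 + d*(16*c - 14) + 2
(2) = 12*a^2 - 10*a*y + 98*a - 2*y^2 + 98
(3) = m^2 + 5*m - 14
(4) = a*(2*l - 4) - 10*l^2 + 22*l - 4
(5) = x*(-6*y^2 + 14*y) - 6*y^3 + 8*y^2 + 14*y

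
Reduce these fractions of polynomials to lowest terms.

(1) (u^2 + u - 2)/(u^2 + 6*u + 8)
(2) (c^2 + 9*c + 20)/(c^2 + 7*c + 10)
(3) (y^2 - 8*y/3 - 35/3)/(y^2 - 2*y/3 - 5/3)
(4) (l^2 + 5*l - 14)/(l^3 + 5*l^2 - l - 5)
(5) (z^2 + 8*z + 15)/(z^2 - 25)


(1) = (u - 1)/(u + 4)
(2) = (c + 4)/(c + 2)
(3) = (3*y^2 - 8*y - 35)/(3*y^2 - 2*y - 5)
(4) = (l^2 + 5*l - 14)/(l^3 + 5*l^2 - l - 5)
(5) = (z + 3)/(z - 5)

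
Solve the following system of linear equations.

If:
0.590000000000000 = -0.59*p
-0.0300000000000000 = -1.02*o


Then:
o = 0.03
p = -1.00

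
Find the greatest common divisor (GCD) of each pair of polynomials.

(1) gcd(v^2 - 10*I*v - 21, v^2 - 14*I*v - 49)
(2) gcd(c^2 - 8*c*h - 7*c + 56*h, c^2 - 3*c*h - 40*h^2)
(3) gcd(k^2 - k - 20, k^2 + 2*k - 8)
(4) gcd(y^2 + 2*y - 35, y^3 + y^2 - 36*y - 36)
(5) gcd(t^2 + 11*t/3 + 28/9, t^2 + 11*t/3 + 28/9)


(1) = v - 7*I
(2) = gcd((c - 7)*(c - 8*h), (c - 8*h)*(c + 5*h)) = c - 8*h
(3) = gcd((k - 5)*(k + 4), (k - 2)*(k + 4)) = k + 4
(4) = gcd((y - 5)*(y + 7), (y - 6)*(y + 1)*(y + 6)) = 1
(5) = t^2 + 11*t/3 + 28/9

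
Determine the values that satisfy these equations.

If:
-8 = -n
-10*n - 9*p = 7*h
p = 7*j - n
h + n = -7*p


Then:
h = -61/5
j = 43/35
n = 8
p = 3/5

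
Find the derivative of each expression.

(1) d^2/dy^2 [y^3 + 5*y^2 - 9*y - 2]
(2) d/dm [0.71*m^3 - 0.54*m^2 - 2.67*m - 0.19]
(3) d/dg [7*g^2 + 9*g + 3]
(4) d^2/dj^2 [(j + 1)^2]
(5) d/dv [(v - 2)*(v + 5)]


(1) = 6*y + 10
(2) = 2.13*m^2 - 1.08*m - 2.67
(3) = 14*g + 9
(4) = 2
(5) = 2*v + 3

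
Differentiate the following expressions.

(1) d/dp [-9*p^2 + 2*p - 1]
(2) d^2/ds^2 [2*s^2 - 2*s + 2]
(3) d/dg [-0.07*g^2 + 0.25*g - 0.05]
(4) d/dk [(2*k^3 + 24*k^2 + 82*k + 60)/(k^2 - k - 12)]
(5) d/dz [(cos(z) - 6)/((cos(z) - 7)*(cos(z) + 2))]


(1) = 2 - 18*p
(2) = 4
(3) = 0.25 - 0.14*g
(4) = 2*(k^4 - 2*k^3 - 89*k^2 - 348*k - 462)/(k^4 - 2*k^3 - 23*k^2 + 24*k + 144)
(5) = (cos(z)^2 - 12*cos(z) + 44)*sin(z)/((cos(z) - 7)^2*(cos(z) + 2)^2)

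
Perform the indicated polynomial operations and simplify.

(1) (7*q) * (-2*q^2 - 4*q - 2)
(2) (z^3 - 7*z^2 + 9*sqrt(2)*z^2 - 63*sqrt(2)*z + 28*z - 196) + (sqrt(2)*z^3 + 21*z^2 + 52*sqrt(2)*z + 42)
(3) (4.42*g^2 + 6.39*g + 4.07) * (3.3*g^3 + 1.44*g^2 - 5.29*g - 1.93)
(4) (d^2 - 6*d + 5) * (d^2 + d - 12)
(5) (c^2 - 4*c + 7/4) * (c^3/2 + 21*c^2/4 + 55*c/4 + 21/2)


(1) = -14*q^3 - 28*q^2 - 14*q
(2) = z^3 + sqrt(2)*z^3 + 9*sqrt(2)*z^2 + 14*z^2 - 11*sqrt(2)*z + 28*z - 154
(3) = 14.586*g^5 + 27.4518*g^4 - 0.7492*g^3 - 36.4729*g^2 - 33.863*g - 7.8551
(4) = d^4 - 5*d^3 - 13*d^2 + 77*d - 60
(5) = c^5/2 + 13*c^4/4 - 51*c^3/8 - 565*c^2/16 - 287*c/16 + 147/8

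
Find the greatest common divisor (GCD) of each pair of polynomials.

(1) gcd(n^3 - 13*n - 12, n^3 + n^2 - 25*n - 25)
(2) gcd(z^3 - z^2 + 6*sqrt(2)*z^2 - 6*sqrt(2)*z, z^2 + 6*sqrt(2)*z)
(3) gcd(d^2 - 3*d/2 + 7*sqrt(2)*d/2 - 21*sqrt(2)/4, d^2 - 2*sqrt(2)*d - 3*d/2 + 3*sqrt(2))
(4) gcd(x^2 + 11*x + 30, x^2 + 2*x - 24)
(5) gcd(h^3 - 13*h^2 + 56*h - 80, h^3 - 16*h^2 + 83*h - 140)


(1) = gcd((n - 4)*(n + 1)*(n + 3), (n - 5)*(n + 1)*(n + 5)) = n + 1
(2) = gcd(z*(z - 1)*(z + 6*sqrt(2)), z*(z + 6*sqrt(2))) = z^2 + 6*sqrt(2)*z
(3) = d - 3/2
(4) = gcd((x + 5)*(x + 6), (x - 4)*(x + 6)) = x + 6
(5) = gcd((h - 5)*(h - 4)^2, (h - 7)*(h - 5)*(h - 4)) = h^2 - 9*h + 20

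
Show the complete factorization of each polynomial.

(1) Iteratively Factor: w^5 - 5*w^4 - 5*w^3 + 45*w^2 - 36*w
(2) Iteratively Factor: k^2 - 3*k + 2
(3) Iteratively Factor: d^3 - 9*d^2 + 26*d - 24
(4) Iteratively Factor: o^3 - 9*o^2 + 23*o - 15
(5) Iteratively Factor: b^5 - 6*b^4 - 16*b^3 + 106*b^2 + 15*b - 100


(1) = (w - 1)*(w^4 - 4*w^3 - 9*w^2 + 36*w) = w*(w - 1)*(w^3 - 4*w^2 - 9*w + 36) = w*(w - 4)*(w - 1)*(w^2 - 9) = w*(w - 4)*(w - 1)*(w + 3)*(w - 3)
(2) = (k - 2)*(k - 1)
(3) = (d - 2)*(d^2 - 7*d + 12) = (d - 3)*(d - 2)*(d - 4)
(4) = (o - 3)*(o^2 - 6*o + 5) = (o - 5)*(o - 3)*(o - 1)
(5) = (b + 1)*(b^4 - 7*b^3 - 9*b^2 + 115*b - 100) = (b - 5)*(b + 1)*(b^3 - 2*b^2 - 19*b + 20) = (b - 5)*(b + 1)*(b + 4)*(b^2 - 6*b + 5) = (b - 5)*(b - 1)*(b + 1)*(b + 4)*(b - 5)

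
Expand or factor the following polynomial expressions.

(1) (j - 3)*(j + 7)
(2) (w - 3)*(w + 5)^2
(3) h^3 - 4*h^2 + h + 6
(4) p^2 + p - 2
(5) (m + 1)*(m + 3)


(1) = j^2 + 4*j - 21
(2) = w^3 + 7*w^2 - 5*w - 75
(3) = (h - 3)*(h - 2)*(h + 1)
(4) = (p - 1)*(p + 2)
(5) = m^2 + 4*m + 3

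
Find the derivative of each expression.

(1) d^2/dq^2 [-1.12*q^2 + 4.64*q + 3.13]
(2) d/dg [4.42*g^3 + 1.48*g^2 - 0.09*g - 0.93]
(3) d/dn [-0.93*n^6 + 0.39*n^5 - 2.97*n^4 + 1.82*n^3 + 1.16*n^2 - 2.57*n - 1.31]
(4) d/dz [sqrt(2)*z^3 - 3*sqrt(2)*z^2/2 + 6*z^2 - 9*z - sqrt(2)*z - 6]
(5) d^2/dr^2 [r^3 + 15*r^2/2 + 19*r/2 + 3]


(1) = -2.24000000000000
(2) = 13.26*g^2 + 2.96*g - 0.09
(3) = -5.58*n^5 + 1.95*n^4 - 11.88*n^3 + 5.46*n^2 + 2.32*n - 2.57
(4) = 3*sqrt(2)*z^2 - 3*sqrt(2)*z + 12*z - 9 - sqrt(2)
(5) = 6*r + 15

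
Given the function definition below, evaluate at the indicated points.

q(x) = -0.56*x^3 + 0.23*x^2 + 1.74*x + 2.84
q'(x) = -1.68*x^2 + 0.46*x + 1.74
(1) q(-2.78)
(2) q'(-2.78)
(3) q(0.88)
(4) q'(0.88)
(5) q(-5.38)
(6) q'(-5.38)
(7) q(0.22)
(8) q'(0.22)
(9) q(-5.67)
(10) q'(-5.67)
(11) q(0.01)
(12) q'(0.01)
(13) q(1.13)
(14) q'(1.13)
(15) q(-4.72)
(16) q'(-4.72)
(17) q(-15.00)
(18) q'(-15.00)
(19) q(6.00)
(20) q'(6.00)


(1) = 11.81
(2) = -12.52
(3) = 4.17
(4) = 0.84
(5) = 87.34
(6) = -49.36
(7) = 3.23
(8) = 1.76
(9) = 102.45
(10) = -54.88
(11) = 2.86
(12) = 1.74
(13) = 4.29
(14) = 0.11
(15) = 58.64
(16) = -37.86
(17) = 1918.49
(18) = -383.16
(19) = -99.40
(20) = -55.98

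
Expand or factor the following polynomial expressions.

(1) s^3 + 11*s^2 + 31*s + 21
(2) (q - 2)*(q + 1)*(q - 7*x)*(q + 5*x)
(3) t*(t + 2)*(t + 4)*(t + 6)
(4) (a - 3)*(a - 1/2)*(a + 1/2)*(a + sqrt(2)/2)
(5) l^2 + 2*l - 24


(1) = (s + 1)*(s + 3)*(s + 7)
(2) = q^4 - 2*q^3*x - q^3 - 35*q^2*x^2 + 2*q^2*x - 2*q^2 + 35*q*x^2 + 4*q*x + 70*x^2
(3) = t^4 + 12*t^3 + 44*t^2 + 48*t
(4) = a^4 - 3*a^3 + sqrt(2)*a^3/2 - 3*sqrt(2)*a^2/2 - a^2/4 - sqrt(2)*a/8 + 3*a/4 + 3*sqrt(2)/8
(5) = (l - 4)*(l + 6)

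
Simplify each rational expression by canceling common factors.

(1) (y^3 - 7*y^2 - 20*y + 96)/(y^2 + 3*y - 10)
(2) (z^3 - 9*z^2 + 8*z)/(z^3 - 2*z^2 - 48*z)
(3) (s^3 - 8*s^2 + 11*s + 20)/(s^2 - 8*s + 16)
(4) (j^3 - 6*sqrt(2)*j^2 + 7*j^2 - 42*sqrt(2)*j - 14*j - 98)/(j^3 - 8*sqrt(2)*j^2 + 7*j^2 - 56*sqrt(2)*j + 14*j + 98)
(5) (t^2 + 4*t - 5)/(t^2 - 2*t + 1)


(1) = (y^3 - 7*y^2 - 20*y + 96)/(y^2 + 3*y - 10)
(2) = (z - 1)/(z + 6)
(3) = (s^2 - 4*s - 5)/(s - 4)
(4) = (j + sqrt(2))/(j - sqrt(2))
(5) = (t + 5)/(t - 1)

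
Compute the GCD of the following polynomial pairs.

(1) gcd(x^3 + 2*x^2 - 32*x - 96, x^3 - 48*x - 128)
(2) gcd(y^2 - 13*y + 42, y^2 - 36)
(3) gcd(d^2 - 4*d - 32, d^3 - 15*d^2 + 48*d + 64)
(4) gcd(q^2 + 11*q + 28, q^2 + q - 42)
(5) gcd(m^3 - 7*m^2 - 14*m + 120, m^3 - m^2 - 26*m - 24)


(1) = gcd((x - 6)*(x + 4)^2, (x - 8)*(x + 4)^2) = x^2 + 8*x + 16
(2) = y - 6
(3) = d - 8
(4) = q + 7
(5) = gcd((m - 6)*(m - 5)*(m + 4), (m - 6)*(m + 1)*(m + 4)) = m^2 - 2*m - 24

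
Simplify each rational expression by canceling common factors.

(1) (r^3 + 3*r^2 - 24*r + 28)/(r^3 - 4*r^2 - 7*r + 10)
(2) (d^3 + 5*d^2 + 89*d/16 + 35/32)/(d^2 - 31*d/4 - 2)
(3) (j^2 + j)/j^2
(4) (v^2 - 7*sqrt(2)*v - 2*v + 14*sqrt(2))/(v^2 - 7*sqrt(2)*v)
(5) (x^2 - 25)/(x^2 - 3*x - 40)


(1) = (r^3 + 3*r^2 - 24*r + 28)/(r^3 - 4*r^2 - 7*r + 10)
(2) = (8*d^2 + 38*d + 35)/(8*d - 64)
(3) = (j + 1)/j
(4) = (v - 2)/v
(5) = (x - 5)/(x - 8)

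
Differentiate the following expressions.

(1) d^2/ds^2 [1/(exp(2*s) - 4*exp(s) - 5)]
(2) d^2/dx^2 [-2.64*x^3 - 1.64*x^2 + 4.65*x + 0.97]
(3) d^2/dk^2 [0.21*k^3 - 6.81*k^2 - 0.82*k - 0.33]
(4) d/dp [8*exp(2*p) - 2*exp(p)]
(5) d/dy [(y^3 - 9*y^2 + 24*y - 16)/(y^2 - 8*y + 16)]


(1) = 4*((1 - exp(s))*(-exp(2*s) + 4*exp(s) + 5) - 2*(exp(s) - 2)^2*exp(s))*exp(s)/(-exp(2*s) + 4*exp(s) + 5)^3
(2) = -15.84*x - 3.28
(3) = 1.26*k - 13.62
(4) = (16*exp(p) - 2)*exp(p)
(5) = 1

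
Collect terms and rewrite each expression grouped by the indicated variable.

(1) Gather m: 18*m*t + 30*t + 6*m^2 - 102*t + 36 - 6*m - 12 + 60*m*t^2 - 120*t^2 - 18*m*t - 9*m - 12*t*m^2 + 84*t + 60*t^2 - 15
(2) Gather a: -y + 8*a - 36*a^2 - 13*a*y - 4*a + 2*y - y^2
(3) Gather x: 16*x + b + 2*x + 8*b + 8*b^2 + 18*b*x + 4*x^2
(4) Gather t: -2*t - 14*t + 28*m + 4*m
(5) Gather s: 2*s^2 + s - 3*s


(1) = m^2*(6 - 12*t) + m*(60*t^2 - 15) - 60*t^2 + 12*t + 9
(2) = -36*a^2 + a*(4 - 13*y) - y^2 + y
(3) = 8*b^2 + 9*b + 4*x^2 + x*(18*b + 18)
(4) = 32*m - 16*t
(5) = 2*s^2 - 2*s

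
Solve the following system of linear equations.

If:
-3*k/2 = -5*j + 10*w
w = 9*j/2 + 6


Then:
j = 2*w/9 - 4/3
k = -160*w/27 - 40/9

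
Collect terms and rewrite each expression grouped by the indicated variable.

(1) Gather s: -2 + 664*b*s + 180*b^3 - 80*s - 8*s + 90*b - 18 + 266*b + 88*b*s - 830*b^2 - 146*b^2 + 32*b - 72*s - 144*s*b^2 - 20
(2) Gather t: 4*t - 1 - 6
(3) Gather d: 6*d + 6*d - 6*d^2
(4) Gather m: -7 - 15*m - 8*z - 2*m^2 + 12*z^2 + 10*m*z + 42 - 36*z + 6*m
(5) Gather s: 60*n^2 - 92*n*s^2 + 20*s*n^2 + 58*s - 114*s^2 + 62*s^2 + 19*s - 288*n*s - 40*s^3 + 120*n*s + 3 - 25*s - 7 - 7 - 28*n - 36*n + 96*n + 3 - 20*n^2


(1) = 180*b^3 - 976*b^2 + 388*b + s*(-144*b^2 + 752*b - 160) - 40
(2) = 4*t - 7
(3) = -6*d^2 + 12*d
(4) = -2*m^2 + m*(10*z - 9) + 12*z^2 - 44*z + 35
(5) = 40*n^2 + 32*n - 40*s^3 + s^2*(-92*n - 52) + s*(20*n^2 - 168*n + 52) - 8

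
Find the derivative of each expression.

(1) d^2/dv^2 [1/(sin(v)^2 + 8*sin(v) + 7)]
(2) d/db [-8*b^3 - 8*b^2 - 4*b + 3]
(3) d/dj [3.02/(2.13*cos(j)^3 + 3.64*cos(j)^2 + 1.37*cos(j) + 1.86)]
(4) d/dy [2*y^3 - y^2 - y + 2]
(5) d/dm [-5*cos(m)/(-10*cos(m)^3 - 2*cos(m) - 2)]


(1) = 2*(-2*sin(v)^3 - 10*sin(v)^2 - 5*sin(v) + 57)/((sin(v) + 1)^2*(sin(v) + 7)^3)
(2) = -24*b^2 - 16*b - 4
(3) = (19.2978*cos(j)^2 + 21.9856*cos(j) + 4.1374)*sin(j)/(2.13*cos(j)^3 + 3.64*cos(j)^2 + 1.37*cos(j) + 1.86)^2
(4) = 6*y^2 - 2*y - 1
(5) = 5*(10*cos(m)^3 - 1)*sin(m)/(2*(5*cos(m)^3 + cos(m) + 1)^2)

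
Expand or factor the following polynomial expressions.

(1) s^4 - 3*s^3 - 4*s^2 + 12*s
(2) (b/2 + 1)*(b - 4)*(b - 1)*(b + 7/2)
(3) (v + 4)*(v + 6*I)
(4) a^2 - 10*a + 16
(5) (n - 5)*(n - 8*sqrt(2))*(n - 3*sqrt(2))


(1) = s*(s - 3)*(s - 2)*(s + 2)
(2) = b^4/2 + b^3/4 - 33*b^2/4 - 13*b/2 + 14
(3) = v^2 + 4*v + 6*I*v + 24*I
(4) = (a - 8)*(a - 2)
(5) = n^3 - 11*sqrt(2)*n^2 - 5*n^2 + 48*n + 55*sqrt(2)*n - 240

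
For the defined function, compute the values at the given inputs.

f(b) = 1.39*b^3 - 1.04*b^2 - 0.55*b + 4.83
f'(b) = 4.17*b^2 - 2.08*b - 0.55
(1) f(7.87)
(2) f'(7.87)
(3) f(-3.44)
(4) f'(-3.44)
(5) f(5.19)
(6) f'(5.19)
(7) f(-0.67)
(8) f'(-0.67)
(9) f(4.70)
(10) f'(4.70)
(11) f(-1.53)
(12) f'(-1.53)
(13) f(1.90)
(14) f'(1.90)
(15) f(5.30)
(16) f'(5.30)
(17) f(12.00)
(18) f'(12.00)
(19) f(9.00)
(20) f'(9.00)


(1) = 613.63
(2) = 241.36
(3) = -62.17
(4) = 55.95
(5) = 168.28
(6) = 100.98
(7) = 4.31
(8) = 2.72
(9) = 123.59
(10) = 81.79
(11) = -1.74
(12) = 12.39
(13) = 9.56
(14) = 10.55
(15) = 179.64
(16) = 105.56
(17) = 2250.39
(18) = 574.97
(19) = 928.95
(20) = 318.50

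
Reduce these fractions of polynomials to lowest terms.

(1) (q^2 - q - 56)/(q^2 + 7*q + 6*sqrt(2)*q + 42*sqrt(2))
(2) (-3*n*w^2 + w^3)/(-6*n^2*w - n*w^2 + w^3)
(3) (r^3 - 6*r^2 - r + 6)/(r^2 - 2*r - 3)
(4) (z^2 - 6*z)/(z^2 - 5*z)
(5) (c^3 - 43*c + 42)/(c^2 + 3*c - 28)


(1) = (q - 8)/(q + 6*sqrt(2))
(2) = w/(2*n + w)
(3) = (r^2 - 7*r + 6)/(r - 3)
(4) = (z - 6)/(z - 5)
(5) = (c^2 - 7*c + 6)/(c - 4)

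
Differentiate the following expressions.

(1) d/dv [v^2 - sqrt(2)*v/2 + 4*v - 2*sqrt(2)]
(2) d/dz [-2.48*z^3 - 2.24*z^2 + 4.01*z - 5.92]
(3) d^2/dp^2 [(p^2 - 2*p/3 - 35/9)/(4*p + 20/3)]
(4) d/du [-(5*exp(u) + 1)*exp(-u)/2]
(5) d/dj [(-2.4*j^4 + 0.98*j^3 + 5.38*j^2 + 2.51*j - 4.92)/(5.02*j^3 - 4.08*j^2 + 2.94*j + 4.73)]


(1) = 2*v - sqrt(2)/2 + 4
(2) = -7.44*z^2 - 4.48*z + 4.01
(3) = 0
(4) = exp(-u)/2
(5) = (-12.048*j^6 + 19.584*j^5 - 52.174*j^4 - 64.846*j^3 + 114.0594*j^2 + 10.7476*j + 26.3371)/(25.2004*j^6 - 40.9632*j^5 + 46.164*j^4 + 23.4988*j^3 - 29.9532*j^2 + 27.8124*j + 22.3729)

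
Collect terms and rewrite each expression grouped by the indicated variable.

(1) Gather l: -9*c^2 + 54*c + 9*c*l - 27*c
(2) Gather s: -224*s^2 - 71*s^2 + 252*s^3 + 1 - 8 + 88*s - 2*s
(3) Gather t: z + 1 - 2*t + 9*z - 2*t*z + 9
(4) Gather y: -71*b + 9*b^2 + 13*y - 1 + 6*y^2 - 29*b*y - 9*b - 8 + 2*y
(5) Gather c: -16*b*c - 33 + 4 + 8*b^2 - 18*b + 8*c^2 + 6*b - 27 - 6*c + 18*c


(1) = -9*c^2 + 9*c*l + 27*c
(2) = 252*s^3 - 295*s^2 + 86*s - 7
(3) = t*(-2*z - 2) + 10*z + 10
(4) = 9*b^2 - 80*b + 6*y^2 + y*(15 - 29*b) - 9
(5) = 8*b^2 - 12*b + 8*c^2 + c*(12 - 16*b) - 56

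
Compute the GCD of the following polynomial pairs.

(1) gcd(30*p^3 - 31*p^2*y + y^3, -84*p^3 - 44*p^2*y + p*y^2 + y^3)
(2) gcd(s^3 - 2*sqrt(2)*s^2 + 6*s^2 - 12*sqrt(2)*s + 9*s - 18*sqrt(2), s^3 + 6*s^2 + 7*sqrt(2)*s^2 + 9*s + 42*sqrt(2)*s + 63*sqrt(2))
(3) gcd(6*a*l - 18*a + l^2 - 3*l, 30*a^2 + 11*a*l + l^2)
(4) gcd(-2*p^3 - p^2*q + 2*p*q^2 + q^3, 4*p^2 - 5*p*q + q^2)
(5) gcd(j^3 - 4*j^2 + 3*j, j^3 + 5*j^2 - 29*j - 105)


(1) = 6*p + y
(2) = s^2 + 6*s + 9
(3) = gcd((6*a + l)*(l - 3), (5*a + l)*(6*a + l)) = 6*a + l
(4) = gcd((-p + q)*(p + q)*(2*p + q), (-4*p + q)*(-p + q)) = p - q
(5) = 1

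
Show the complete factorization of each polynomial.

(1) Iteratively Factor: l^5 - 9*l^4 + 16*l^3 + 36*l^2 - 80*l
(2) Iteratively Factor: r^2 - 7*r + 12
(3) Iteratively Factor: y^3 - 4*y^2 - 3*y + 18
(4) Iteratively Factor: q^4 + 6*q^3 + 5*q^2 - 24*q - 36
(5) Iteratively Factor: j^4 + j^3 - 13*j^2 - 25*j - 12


(1) = (l + 2)*(l^4 - 11*l^3 + 38*l^2 - 40*l) = (l - 5)*(l + 2)*(l^3 - 6*l^2 + 8*l) = (l - 5)*(l - 4)*(l + 2)*(l^2 - 2*l) = l*(l - 5)*(l - 4)*(l + 2)*(l - 2)
(2) = (r - 4)*(r - 3)
(3) = (y + 2)*(y^2 - 6*y + 9) = (y - 3)*(y + 2)*(y - 3)
(4) = (q - 2)*(q^3 + 8*q^2 + 21*q + 18) = (q - 2)*(q + 3)*(q^2 + 5*q + 6) = (q - 2)*(q + 3)^2*(q + 2)
(5) = (j + 1)*(j^3 - 13*j - 12) = (j + 1)*(j + 3)*(j^2 - 3*j - 4) = (j + 1)^2*(j + 3)*(j - 4)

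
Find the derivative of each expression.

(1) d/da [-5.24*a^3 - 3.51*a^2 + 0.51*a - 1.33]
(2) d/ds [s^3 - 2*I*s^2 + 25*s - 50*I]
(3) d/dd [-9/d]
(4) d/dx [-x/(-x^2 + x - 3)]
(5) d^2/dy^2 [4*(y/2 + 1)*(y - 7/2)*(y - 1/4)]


(1) = -15.72*a^2 - 7.02*a + 0.51
(2) = 3*s^2 - 4*I*s + 25
(3) = 9/d^2
(4) = (x^2 - x*(2*x - 1) - x + 3)/(x^2 - x + 3)^2
(5) = 12*y - 7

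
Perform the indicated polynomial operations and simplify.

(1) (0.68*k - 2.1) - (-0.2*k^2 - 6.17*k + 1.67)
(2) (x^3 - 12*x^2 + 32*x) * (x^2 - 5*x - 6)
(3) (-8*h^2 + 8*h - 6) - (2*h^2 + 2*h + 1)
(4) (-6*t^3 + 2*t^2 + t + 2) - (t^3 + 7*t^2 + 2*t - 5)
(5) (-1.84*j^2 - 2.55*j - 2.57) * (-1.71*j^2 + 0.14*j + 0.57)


(1) = 0.2*k^2 + 6.85*k - 3.77
(2) = x^5 - 17*x^4 + 86*x^3 - 88*x^2 - 192*x
(3) = -10*h^2 + 6*h - 7
(4) = -7*t^3 - 5*t^2 - t + 7
(5) = 3.1464*j^4 + 4.1029*j^3 + 2.9889*j^2 - 1.8133*j - 1.4649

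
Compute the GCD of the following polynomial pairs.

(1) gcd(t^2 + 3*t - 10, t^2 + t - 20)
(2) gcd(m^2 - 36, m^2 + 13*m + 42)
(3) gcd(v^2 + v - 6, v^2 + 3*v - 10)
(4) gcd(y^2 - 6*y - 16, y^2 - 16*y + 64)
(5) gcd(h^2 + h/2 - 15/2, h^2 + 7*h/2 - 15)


(1) = gcd((t - 2)*(t + 5), (t - 4)*(t + 5)) = t + 5
(2) = m + 6
(3) = v - 2
(4) = gcd((y - 8)*(y + 2), (y - 8)^2) = y - 8
(5) = h - 5/2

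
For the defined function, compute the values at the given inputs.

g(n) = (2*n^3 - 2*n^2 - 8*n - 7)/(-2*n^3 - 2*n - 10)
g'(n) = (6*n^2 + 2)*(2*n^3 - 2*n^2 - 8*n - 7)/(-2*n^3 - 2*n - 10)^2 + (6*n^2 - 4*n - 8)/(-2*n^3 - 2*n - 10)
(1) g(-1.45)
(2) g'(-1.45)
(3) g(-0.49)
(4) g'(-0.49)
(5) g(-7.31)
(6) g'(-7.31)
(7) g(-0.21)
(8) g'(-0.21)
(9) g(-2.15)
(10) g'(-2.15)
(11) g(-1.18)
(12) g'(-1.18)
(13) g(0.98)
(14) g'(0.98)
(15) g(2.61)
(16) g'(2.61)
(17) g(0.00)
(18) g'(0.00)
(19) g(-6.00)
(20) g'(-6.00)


(1) = 5.69
(2) = -93.27
(3) = 0.43
(4) = 0.35
(5) = -1.06
(6) = -0.00
(7) = 0.57
(8) = 0.59
(9) = -1.33
(10) = -0.80
(11) = 0.83
(12) = -3.15
(13) = 1.07
(14) = -0.16
(15) = 0.12
(16) = -0.54
(17) = 0.70
(18) = 0.66
(19) = -1.07
(20) = -0.00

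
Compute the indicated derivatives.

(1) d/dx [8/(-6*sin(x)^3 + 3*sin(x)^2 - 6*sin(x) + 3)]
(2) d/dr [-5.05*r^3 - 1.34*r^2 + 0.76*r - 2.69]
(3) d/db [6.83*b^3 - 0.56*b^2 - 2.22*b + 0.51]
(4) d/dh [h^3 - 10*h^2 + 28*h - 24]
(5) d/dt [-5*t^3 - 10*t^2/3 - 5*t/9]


(1) = 16*(3*sin(x)^2 - sin(x) + 1)*cos(x)/(3*(2*sin(x) - 1)^2*(sin(x)^2 + 1)^2)
(2) = -15.15*r^2 - 2.68*r + 0.76
(3) = 20.49*b^2 - 1.12*b - 2.22
(4) = 3*h^2 - 20*h + 28
(5) = -15*t^2 - 20*t/3 - 5/9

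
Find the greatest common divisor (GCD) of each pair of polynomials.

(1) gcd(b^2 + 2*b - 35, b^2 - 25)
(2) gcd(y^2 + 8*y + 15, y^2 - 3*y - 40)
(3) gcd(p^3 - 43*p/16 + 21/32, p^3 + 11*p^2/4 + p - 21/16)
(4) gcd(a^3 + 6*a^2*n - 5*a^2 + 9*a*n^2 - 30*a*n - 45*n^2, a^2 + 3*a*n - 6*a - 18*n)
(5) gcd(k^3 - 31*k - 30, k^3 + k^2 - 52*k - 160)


(1) = gcd((b - 5)*(b + 7), (b - 5)*(b + 5)) = b - 5
(2) = y + 5
(3) = p + 7/4
(4) = a + 3*n
(5) = gcd((k - 6)*(k + 1)*(k + 5), (k - 8)*(k + 4)*(k + 5)) = k + 5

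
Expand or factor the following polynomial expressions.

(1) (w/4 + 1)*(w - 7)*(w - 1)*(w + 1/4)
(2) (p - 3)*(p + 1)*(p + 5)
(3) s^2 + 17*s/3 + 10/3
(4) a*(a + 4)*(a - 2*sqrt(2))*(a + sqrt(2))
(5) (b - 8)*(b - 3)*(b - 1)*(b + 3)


(1) = w^4/4 - 15*w^3/16 - 13*w^2/2 + 87*w/16 + 7/4
(2) = p^3 + 3*p^2 - 13*p - 15
(3) = (s + 2/3)*(s + 5)
(4) = a^4 - sqrt(2)*a^3 + 4*a^3 - 4*sqrt(2)*a^2 - 4*a^2 - 16*a
(5) = b^4 - 9*b^3 - b^2 + 81*b - 72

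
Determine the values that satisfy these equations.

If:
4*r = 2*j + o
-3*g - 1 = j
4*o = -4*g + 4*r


Then:
g = -3*r/7 - 2/7
j = 9*r/7 - 1/7
o = 10*r/7 + 2/7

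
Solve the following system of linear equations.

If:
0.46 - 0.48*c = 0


Then:
c = 0.96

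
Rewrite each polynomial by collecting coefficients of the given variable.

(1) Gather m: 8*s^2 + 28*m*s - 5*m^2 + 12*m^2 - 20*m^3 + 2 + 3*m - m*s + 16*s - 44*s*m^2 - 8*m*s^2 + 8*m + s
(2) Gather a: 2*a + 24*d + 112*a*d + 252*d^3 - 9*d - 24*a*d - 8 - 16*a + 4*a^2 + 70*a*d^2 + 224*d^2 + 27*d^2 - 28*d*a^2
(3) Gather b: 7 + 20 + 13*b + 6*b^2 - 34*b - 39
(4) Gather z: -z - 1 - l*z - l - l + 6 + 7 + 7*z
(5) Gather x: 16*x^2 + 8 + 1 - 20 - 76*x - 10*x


(1) = -20*m^3 + m^2*(7 - 44*s) + m*(-8*s^2 + 27*s + 11) + 8*s^2 + 17*s + 2
(2) = a^2*(4 - 28*d) + a*(70*d^2 + 88*d - 14) + 252*d^3 + 251*d^2 + 15*d - 8
(3) = 6*b^2 - 21*b - 12
(4) = -2*l + z*(6 - l) + 12
(5) = 16*x^2 - 86*x - 11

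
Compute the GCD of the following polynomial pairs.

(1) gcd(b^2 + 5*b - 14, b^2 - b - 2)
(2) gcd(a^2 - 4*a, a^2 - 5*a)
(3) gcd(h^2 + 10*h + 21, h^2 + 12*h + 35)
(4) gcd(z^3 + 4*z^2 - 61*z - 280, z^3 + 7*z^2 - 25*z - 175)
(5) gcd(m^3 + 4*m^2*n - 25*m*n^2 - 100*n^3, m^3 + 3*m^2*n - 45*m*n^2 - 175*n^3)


(1) = gcd((b - 2)*(b + 7), (b - 2)*(b + 1)) = b - 2
(2) = a
(3) = gcd((h + 3)*(h + 7), (h + 5)*(h + 7)) = h + 7
(4) = z^2 + 12*z + 35
(5) = m + 5*n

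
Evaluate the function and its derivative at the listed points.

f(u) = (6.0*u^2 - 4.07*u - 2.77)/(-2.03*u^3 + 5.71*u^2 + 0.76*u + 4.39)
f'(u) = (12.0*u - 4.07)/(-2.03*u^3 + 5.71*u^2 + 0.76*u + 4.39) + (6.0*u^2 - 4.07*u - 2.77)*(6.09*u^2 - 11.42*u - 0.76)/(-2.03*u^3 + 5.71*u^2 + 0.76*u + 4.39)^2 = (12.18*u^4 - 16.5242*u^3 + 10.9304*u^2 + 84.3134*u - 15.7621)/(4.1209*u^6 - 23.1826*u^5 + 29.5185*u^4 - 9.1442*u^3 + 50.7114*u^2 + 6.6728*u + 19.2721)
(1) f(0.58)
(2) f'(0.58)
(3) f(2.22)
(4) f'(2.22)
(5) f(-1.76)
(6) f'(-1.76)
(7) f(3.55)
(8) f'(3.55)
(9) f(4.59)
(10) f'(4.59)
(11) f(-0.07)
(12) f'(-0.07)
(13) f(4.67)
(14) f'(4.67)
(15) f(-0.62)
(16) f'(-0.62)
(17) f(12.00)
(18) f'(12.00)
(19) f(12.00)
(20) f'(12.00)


(1) = -0.49
(2) = 0.87
(3) = 1.48
(4) = 2.36
(5) = 0.72
(6) = 0.08
(7) = -4.96
(8) = 11.67
(9) = -1.54
(10) = 0.95
(11) = -0.56
(12) = -1.13
(13) = -1.47
(14) = 0.86
(15) = 0.31
(16) = -1.33
(17) = -0.30
(18) = 0.03
(19) = -0.30
(20) = 0.03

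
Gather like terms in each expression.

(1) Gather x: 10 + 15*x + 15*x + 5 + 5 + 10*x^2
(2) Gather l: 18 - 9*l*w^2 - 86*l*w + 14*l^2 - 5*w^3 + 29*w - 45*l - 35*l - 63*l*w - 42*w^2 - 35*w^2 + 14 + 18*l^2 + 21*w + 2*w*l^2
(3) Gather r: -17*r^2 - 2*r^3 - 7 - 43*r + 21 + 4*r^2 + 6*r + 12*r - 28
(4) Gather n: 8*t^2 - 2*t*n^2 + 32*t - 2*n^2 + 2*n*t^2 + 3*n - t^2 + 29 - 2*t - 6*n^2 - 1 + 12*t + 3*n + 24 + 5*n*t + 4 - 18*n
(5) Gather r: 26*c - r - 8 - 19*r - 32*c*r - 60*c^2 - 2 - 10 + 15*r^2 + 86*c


(1) = 10*x^2 + 30*x + 20
(2) = l^2*(2*w + 32) + l*(-9*w^2 - 149*w - 80) - 5*w^3 - 77*w^2 + 50*w + 32
(3) = -2*r^3 - 13*r^2 - 25*r - 14
(4) = n^2*(-2*t - 8) + n*(2*t^2 + 5*t - 12) + 7*t^2 + 42*t + 56
(5) = -60*c^2 + 112*c + 15*r^2 + r*(-32*c - 20) - 20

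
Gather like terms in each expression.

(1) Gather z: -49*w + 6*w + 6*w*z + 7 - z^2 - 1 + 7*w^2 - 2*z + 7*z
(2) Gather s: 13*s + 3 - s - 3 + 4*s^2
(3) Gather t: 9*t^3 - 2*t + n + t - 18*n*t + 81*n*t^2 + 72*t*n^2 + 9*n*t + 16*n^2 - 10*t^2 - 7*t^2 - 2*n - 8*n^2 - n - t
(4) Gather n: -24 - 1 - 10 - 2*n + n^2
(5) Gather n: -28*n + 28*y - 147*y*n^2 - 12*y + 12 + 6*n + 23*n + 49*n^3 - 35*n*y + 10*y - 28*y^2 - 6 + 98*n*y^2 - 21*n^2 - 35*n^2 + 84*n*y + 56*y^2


(1) = 7*w^2 - 43*w - z^2 + z*(6*w + 5) + 6
(2) = 4*s^2 + 12*s
(3) = 8*n^2 - 2*n + 9*t^3 + t^2*(81*n - 17) + t*(72*n^2 - 9*n - 2)
(4) = n^2 - 2*n - 35
(5) = 49*n^3 + n^2*(-147*y - 56) + n*(98*y^2 + 49*y + 1) + 28*y^2 + 26*y + 6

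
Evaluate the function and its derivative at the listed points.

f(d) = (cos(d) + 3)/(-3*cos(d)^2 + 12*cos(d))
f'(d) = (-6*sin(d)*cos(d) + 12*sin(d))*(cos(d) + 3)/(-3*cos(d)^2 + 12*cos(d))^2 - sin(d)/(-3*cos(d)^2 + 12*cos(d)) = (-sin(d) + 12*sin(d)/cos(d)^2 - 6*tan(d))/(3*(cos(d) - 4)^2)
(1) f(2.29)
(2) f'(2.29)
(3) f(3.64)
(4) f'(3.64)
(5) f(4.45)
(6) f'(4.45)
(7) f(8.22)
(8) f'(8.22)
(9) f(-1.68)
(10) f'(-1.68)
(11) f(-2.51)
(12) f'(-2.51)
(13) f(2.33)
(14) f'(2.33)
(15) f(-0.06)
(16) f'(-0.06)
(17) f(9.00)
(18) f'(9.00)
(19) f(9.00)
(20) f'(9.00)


(1) = -0.25
(2) = 0.41
(3) = -0.17
(4) = -0.14
(5) = -0.83
(6) = -3.56
(7) = -0.56
(8) = 1.79
(9) = -2.15
(10) = -20.89
(11) = -0.19
(12) = -0.21
(13) = -0.24
(14) = 0.36
(15) = 0.44
(16) = -0.01
(17) = -0.16
(18) = 0.11
(19) = -0.16
(20) = 0.11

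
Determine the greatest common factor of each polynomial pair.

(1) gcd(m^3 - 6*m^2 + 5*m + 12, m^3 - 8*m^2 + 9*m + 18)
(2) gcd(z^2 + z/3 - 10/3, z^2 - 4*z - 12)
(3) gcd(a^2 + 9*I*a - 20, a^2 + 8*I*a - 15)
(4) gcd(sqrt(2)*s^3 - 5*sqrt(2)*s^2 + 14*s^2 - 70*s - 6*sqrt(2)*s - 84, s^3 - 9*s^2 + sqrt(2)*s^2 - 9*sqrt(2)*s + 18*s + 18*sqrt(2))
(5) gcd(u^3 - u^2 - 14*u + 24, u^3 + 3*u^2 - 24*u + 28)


(1) = gcd((m - 4)*(m - 3)*(m + 1), (m - 6)*(m - 3)*(m + 1)) = m^2 - 2*m - 3
(2) = z + 2
(3) = a + 5*I
(4) = s - 6
(5) = u - 2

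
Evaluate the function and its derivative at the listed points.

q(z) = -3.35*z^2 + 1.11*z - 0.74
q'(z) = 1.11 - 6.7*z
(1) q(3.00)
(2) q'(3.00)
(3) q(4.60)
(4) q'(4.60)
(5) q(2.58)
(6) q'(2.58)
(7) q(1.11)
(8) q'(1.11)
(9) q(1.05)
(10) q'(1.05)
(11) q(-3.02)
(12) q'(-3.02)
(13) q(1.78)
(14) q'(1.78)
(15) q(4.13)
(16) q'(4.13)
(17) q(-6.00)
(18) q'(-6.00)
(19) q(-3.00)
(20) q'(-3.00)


(1) = -27.56
(2) = -18.99
(3) = -66.52
(4) = -29.71
(5) = -20.18
(6) = -16.18
(7) = -3.64
(8) = -6.33
(9) = -3.27
(10) = -5.92
(11) = -34.65
(12) = 21.34
(13) = -9.38
(14) = -10.82
(15) = -53.30
(16) = -26.56
(17) = -128.00
(18) = 41.31
(19) = -34.22
(20) = 21.21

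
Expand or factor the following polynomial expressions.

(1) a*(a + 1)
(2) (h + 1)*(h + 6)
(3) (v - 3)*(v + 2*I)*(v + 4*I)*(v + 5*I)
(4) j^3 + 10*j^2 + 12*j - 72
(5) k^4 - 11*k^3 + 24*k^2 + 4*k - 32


(1) = a^2 + a
(2) = h^2 + 7*h + 6
(3) = v^4 - 3*v^3 + 11*I*v^3 - 38*v^2 - 33*I*v^2 + 114*v - 40*I*v + 120*I
(4) = (j - 2)*(j + 6)^2
(5) = (k - 8)*(k - 2)^2*(k + 1)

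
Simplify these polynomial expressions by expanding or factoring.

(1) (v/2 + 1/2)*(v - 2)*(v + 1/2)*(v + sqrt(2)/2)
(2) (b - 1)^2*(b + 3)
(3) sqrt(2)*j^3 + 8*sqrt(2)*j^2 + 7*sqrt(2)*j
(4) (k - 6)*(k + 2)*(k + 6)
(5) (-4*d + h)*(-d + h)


(1) = v^4/2 - v^3/4 + sqrt(2)*v^3/4 - 5*v^2/4 - sqrt(2)*v^2/8 - 5*sqrt(2)*v/8 - v/2 - sqrt(2)/4
(2) = b^3 + b^2 - 5*b + 3
(3) = j*(j + 7)*(sqrt(2)*j + sqrt(2))
(4) = k^3 + 2*k^2 - 36*k - 72
(5) = 4*d^2 - 5*d*h + h^2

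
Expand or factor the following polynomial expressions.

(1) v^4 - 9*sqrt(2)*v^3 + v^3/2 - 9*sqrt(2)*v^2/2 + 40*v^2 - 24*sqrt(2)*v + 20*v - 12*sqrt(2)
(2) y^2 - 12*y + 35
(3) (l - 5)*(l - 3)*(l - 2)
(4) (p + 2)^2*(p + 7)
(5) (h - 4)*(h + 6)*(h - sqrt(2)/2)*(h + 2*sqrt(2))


(1) = (v + 1/2)*(v - 6*sqrt(2))*(v - 2*sqrt(2))*(v - sqrt(2))
(2) = (y - 7)*(y - 5)
(3) = l^3 - 10*l^2 + 31*l - 30
(4) = p^3 + 11*p^2 + 32*p + 28
(5) = h^4 + 2*h^3 + 3*sqrt(2)*h^3/2 - 26*h^2 + 3*sqrt(2)*h^2 - 36*sqrt(2)*h - 4*h + 48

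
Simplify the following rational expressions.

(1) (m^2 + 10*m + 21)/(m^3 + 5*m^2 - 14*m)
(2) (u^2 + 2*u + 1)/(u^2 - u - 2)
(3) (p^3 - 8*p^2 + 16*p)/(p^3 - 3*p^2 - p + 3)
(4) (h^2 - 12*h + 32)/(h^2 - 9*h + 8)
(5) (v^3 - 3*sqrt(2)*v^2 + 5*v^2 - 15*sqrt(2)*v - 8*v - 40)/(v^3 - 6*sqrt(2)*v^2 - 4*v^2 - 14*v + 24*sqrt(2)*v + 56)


(1) = (m + 3)/(m^2 - 2*m)
(2) = (u + 1)/(u - 2)
(3) = (p^3 - 8*p^2 + 16*p)/(p^3 - 3*p^2 - p + 3)
(4) = (h - 4)/(h - 1)
(5) = (v^2 + v*(5 - 4*sqrt(2)) - 20*sqrt(2))/(v^2 + v*(-7*sqrt(2) - 4) + 28*sqrt(2))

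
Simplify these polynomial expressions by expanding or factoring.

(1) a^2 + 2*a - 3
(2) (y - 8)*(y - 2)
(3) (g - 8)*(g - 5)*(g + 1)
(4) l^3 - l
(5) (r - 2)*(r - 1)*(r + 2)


(1) = (a - 1)*(a + 3)
(2) = y^2 - 10*y + 16
(3) = g^3 - 12*g^2 + 27*g + 40
(4) = l*(l - 1)*(l + 1)
(5) = r^3 - r^2 - 4*r + 4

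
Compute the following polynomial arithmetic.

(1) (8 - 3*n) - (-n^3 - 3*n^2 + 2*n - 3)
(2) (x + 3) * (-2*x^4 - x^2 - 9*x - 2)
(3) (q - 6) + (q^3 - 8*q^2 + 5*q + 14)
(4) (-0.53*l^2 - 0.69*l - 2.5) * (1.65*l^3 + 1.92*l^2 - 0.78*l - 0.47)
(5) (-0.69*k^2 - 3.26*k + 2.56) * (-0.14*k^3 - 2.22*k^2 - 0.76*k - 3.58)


(1) = n^3 + 3*n^2 - 5*n + 11
(2) = -2*x^5 - 6*x^4 - x^3 - 12*x^2 - 29*x - 6
(3) = q^3 - 8*q^2 + 6*q + 8
(4) = -0.8745*l^5 - 2.1561*l^4 - 5.0364*l^3 - 4.0127*l^2 + 2.2743*l + 1.175
(5) = 0.0966*k^5 + 1.9882*k^4 + 7.4032*k^3 - 0.7354*k^2 + 9.7252*k - 9.1648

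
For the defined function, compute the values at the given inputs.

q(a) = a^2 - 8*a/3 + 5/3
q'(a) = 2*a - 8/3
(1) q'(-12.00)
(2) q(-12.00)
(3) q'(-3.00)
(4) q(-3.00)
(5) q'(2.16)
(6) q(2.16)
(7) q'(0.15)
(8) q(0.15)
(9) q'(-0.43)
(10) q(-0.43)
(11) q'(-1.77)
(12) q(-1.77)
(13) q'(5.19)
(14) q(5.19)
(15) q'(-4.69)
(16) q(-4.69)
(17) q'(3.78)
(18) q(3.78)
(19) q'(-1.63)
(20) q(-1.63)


(1) = -26.67
(2) = 177.67
(3) = -8.67
(4) = 18.67
(5) = 1.65
(6) = 0.57
(7) = -2.37
(8) = 1.29
(9) = -3.53
(10) = 3.00
(11) = -6.21
(12) = 9.52
(13) = 7.71
(14) = 14.76
(15) = -12.05
(16) = 36.17
(17) = 4.89
(18) = 5.88
(19) = -5.93
(20) = 8.67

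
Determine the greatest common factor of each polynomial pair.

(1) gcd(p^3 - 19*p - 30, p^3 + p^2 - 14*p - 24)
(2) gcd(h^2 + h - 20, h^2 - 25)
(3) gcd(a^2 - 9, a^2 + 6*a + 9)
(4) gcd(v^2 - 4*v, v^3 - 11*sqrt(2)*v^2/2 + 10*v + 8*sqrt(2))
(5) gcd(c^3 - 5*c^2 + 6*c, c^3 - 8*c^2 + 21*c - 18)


(1) = gcd((p - 5)*(p + 2)*(p + 3), (p - 4)*(p + 2)*(p + 3)) = p^2 + 5*p + 6
(2) = gcd((h - 4)*(h + 5), (h - 5)*(h + 5)) = h + 5
(3) = a + 3
(4) = 1
(5) = gcd(c*(c - 3)*(c - 2), (c - 3)^2*(c - 2)) = c^2 - 5*c + 6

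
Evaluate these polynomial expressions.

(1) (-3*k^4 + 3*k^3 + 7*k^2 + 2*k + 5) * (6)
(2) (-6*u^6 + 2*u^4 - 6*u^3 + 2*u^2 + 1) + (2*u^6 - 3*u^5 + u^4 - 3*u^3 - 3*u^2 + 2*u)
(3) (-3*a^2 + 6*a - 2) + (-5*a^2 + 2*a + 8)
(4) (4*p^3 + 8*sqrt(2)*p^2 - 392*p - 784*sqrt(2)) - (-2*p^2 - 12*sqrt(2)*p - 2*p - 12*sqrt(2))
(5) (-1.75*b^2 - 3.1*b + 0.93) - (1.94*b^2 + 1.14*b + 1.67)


(1) = -18*k^4 + 18*k^3 + 42*k^2 + 12*k + 30
(2) = -4*u^6 - 3*u^5 + 3*u^4 - 9*u^3 - u^2 + 2*u + 1
(3) = -8*a^2 + 8*a + 6
(4) = 4*p^3 + 2*p^2 + 8*sqrt(2)*p^2 - 390*p + 12*sqrt(2)*p - 772*sqrt(2)
(5) = -3.69*b^2 - 4.24*b - 0.74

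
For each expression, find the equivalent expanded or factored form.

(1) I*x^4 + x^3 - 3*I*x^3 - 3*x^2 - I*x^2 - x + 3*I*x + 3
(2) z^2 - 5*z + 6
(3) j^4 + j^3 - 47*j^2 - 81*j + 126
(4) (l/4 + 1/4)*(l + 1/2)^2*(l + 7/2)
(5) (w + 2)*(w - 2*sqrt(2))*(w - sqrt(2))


(1) = (x - 3)*(x - 1)*(x - I)*(I*x + I)
(2) = (z - 3)*(z - 2)
(3) = (j - 7)*(j - 1)*(j + 3)*(j + 6)
(4) = l^4/4 + 11*l^3/8 + 33*l^2/16 + 37*l/32 + 7/32
(5) = w^3 - 3*sqrt(2)*w^2 + 2*w^2 - 6*sqrt(2)*w + 4*w + 8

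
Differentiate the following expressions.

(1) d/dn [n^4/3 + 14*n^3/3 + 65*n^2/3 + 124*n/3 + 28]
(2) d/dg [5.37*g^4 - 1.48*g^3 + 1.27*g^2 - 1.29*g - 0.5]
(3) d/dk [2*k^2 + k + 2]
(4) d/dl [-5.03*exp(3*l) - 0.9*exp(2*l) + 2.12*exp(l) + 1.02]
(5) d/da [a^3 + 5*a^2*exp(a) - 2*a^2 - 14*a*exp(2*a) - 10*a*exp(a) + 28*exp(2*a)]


(1) = 4*n^3/3 + 14*n^2 + 130*n/3 + 124/3
(2) = 21.48*g^3 - 4.44*g^2 + 2.54*g - 1.29
(3) = 4*k + 1
(4) = (-15.09*exp(2*l) - 1.8*exp(l) + 2.12)*exp(l)
(5) = 5*a^2*exp(a) + 3*a^2 - 28*a*exp(2*a) - 4*a + 42*exp(2*a) - 10*exp(a)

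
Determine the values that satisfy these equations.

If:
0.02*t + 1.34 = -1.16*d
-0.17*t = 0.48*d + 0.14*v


Then:
d = 0.0149253731343284*v - 1.21428571428571
t = 3.42857142857143 - 0.865671641791045*v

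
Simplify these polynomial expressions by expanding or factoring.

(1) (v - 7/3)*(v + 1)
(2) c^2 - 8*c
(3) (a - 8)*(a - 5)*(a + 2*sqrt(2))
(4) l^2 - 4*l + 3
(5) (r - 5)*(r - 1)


(1) = v^2 - 4*v/3 - 7/3
(2) = c*(c - 8)
(3) = a^3 - 13*a^2 + 2*sqrt(2)*a^2 - 26*sqrt(2)*a + 40*a + 80*sqrt(2)
(4) = (l - 3)*(l - 1)
(5) = r^2 - 6*r + 5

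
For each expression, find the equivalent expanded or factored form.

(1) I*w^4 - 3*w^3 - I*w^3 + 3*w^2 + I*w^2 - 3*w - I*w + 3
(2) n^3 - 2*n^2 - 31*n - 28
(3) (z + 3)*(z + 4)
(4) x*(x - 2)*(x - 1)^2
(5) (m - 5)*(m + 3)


(1) = (w - I)*(w + I)*(w + 3*I)*(I*w - I)
(2) = (n - 7)*(n + 1)*(n + 4)
(3) = z^2 + 7*z + 12
(4) = x^4 - 4*x^3 + 5*x^2 - 2*x
(5) = m^2 - 2*m - 15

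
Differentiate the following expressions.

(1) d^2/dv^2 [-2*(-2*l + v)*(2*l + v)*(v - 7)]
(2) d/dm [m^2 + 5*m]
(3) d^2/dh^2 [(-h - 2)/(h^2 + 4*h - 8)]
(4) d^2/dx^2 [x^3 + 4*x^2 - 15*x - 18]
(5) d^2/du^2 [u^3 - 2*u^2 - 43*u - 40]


(1) = 28 - 12*v
(2) = 2*m + 5
(3) = 2*(h + 2)*(3*h^2 + 12*h - 4*(h + 2)^2 - 24)/(h^2 + 4*h - 8)^3
(4) = 6*x + 8
(5) = 6*u - 4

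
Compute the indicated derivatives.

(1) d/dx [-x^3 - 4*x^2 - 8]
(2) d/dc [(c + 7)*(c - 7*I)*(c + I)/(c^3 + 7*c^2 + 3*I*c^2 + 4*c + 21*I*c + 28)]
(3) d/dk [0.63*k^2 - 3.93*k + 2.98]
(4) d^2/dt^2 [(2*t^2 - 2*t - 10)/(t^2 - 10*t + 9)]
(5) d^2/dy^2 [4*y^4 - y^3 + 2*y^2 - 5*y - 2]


(1) = x*(-3*x - 8)
(2) = 3*(3*I*c^2 - 2*c - 15*I)/(c^4 + 6*I*c^3 - c^2 + 24*I*c + 16)
(3) = 1.26*k - 3.93
(4) = 4*(9*t^3 - 42*t^2 + 177*t - 464)/(t^6 - 30*t^5 + 327*t^4 - 1540*t^3 + 2943*t^2 - 2430*t + 729)
(5) = 48*y^2 - 6*y + 4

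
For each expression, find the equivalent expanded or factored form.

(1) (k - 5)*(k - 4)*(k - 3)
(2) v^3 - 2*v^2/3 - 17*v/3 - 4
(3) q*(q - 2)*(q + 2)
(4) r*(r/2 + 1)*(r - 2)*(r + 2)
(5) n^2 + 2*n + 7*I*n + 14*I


(1) = k^3 - 12*k^2 + 47*k - 60
(2) = (v - 3)*(v + 1)*(v + 4/3)
(3) = q^3 - 4*q
(4) = r^4/2 + r^3 - 2*r^2 - 4*r
(5) = (n + 2)*(n + 7*I)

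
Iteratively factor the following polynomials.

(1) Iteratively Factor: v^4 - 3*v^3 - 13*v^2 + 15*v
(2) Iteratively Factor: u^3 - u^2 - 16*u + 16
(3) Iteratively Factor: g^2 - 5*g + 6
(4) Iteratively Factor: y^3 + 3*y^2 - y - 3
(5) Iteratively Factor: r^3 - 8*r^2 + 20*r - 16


(1) = (v - 5)*(v^3 + 2*v^2 - 3*v) = (v - 5)*(v - 1)*(v^2 + 3*v) = (v - 5)*(v - 1)*(v + 3)*(v)
(2) = (u + 4)*(u^2 - 5*u + 4) = (u - 4)*(u + 4)*(u - 1)
(3) = (g - 3)*(g - 2)
(4) = (y - 1)*(y^2 + 4*y + 3) = (y - 1)*(y + 1)*(y + 3)
(5) = (r - 4)*(r^2 - 4*r + 4) = (r - 4)*(r - 2)*(r - 2)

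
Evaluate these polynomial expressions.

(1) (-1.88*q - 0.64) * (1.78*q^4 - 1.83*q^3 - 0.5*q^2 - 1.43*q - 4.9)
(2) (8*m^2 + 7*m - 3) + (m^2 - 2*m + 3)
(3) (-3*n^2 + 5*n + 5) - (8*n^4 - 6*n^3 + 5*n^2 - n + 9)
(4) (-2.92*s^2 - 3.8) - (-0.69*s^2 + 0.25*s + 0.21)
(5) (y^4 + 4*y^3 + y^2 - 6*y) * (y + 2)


(1) = -3.3464*q^5 + 2.3012*q^4 + 2.1112*q^3 + 3.0084*q^2 + 10.1272*q + 3.136
(2) = 9*m^2 + 5*m
(3) = -8*n^4 + 6*n^3 - 8*n^2 + 6*n - 4
(4) = -2.23*s^2 - 0.25*s - 4.01
(5) = y^5 + 6*y^4 + 9*y^3 - 4*y^2 - 12*y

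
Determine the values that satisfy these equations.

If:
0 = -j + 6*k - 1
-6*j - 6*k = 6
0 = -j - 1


Then:
j = -1
k = 0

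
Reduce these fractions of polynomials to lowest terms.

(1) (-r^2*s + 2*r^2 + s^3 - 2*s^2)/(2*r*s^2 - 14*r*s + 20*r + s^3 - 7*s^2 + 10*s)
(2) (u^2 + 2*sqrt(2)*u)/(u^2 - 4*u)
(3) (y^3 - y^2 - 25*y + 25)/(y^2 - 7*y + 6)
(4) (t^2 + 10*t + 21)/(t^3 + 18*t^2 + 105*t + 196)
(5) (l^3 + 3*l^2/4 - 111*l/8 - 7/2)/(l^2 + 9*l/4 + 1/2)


(1) = (-r^2 + s^2)/(2*r*s - 10*r + s^2 - 5*s)
(2) = (u + 2*sqrt(2))/(u - 4)
(3) = (y^2 - 25)/(y - 6)
(4) = (t + 3)/(t^2 + 11*t + 28)
(5) = (2*l^2 + l - 28)/(2*l + 4)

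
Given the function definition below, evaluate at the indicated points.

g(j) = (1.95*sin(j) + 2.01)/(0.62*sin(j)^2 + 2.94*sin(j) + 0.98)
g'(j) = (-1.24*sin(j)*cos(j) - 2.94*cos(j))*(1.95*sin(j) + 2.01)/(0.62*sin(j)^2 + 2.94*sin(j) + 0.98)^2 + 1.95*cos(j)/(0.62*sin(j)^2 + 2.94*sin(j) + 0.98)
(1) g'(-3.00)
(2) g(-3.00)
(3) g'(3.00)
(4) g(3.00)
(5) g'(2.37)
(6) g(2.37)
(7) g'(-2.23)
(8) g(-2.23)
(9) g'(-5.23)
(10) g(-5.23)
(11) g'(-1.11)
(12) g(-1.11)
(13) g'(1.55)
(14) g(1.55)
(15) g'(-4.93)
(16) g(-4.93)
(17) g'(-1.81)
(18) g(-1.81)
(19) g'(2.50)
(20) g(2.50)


(1) = 10.90
(2) = 3.00
(3) = 2.19
(4) = 1.62
(5) = 0.41
(6) = 1.01
(7) = 1.86
(8) = -0.49
(9) = -0.22
(10) = 0.93
(11) = -0.91
(12) = -0.23
(13) = -0.01
(14) = 0.87
(15) = -0.08
(16) = 0.88
(17) = 0.39
(18) = -0.09
(19) = 0.54
(20) = 1.07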